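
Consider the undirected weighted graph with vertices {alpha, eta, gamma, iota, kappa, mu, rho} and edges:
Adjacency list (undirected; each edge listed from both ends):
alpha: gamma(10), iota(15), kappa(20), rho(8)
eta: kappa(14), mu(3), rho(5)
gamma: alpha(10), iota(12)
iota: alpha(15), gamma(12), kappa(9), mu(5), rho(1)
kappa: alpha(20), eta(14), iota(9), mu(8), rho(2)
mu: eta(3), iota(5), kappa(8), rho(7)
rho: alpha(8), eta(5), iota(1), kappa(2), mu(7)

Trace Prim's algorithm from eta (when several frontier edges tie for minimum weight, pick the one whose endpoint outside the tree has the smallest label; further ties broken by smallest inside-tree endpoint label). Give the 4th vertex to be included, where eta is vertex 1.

rho

Grow the tree from eta using Prim:
Step 1: cheapest edge leaving the tree is eta–mu (3); add mu.
Step 2: cheapest edge leaving the tree is iota–mu (5); add iota.
Step 3: cheapest edge leaving the tree is iota–rho (1); add rho.
Step 4: cheapest edge leaving the tree is kappa–rho (2); add kappa.
Step 5: cheapest edge leaving the tree is alpha–rho (8); add alpha.
Step 6: cheapest edge leaving the tree is alpha–gamma (10); add gamma.
Vertex order: eta, mu, iota, rho, kappa, alpha, gamma. The 4th vertex is rho.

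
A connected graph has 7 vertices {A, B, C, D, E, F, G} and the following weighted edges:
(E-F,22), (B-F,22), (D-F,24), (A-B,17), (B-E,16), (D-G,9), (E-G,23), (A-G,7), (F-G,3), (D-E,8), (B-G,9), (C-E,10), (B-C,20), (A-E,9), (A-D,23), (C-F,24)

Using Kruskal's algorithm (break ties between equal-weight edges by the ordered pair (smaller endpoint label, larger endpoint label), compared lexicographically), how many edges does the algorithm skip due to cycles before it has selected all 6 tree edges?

1

Kruskal: consider edges lightest-first.
F-G (3): add — endpoints in different components.
A-G (7): add — endpoints in different components.
D-E (8): add — endpoints in different components.
A-E (9): add — endpoints in different components.
B-G (9): add — endpoints in different components.
D-G (9): skip — D and G already connected.
C-E (10): add — endpoints in different components.
Edges rejected before the tree was complete: 1.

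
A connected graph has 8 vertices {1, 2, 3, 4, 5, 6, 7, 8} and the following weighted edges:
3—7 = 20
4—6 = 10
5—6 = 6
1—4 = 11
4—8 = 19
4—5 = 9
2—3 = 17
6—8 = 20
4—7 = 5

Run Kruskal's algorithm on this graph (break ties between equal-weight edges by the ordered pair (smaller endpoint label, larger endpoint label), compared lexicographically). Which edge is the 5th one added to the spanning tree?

2-3

Sort edges by weight, then run Kruskal:
4—7 (5): add — endpoints in different components.
5—6 (6): add — endpoints in different components.
4—5 (9): add — endpoints in different components.
4—6 (10): skip — 4 and 6 already connected.
1—4 (11): add — endpoints in different components.
2—3 (17): add — endpoints in different components.
4—8 (19): add — endpoints in different components.
3—7 (20): add — endpoints in different components.
The 5th edge added is 2—3.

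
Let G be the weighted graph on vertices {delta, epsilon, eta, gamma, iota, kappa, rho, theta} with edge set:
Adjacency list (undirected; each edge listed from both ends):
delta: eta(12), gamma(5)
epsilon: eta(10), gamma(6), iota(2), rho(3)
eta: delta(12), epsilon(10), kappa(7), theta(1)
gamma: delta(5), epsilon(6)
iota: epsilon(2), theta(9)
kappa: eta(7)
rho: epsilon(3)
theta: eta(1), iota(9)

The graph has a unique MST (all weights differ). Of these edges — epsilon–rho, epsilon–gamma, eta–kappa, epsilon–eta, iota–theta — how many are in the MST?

4

Kruskal's algorithm — process edges by increasing weight (ties by edge label):
eta–theta (1): add — endpoints in different components.
epsilon–iota (2): add — endpoints in different components.
epsilon–rho (3): add — endpoints in different components.
delta–gamma (5): add — endpoints in different components.
epsilon–gamma (6): add — endpoints in different components.
eta–kappa (7): add — endpoints in different components.
iota–theta (9): add — endpoints in different components.
MST edge set: {eta–theta, epsilon–iota, epsilon–rho, delta–gamma, epsilon–gamma, eta–kappa, iota–theta}.
Of the listed edges, {epsilon–rho, epsilon–gamma, eta–kappa, iota–theta} are in the MST → 4.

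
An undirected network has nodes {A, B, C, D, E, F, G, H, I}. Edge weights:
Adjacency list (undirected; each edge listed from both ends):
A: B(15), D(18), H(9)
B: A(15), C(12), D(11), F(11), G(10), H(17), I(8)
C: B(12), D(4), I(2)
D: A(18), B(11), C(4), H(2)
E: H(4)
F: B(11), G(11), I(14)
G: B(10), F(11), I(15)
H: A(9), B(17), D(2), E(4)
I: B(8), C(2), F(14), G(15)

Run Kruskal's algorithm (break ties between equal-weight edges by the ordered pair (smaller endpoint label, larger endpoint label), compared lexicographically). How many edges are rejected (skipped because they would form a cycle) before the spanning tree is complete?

1

Kruskal: consider edges lightest-first.
C-I (2): add — endpoints in different components.
D-H (2): add — endpoints in different components.
C-D (4): add — endpoints in different components.
E-H (4): add — endpoints in different components.
B-I (8): add — endpoints in different components.
A-H (9): add — endpoints in different components.
B-G (10): add — endpoints in different components.
B-D (11): skip — B and D already connected.
B-F (11): add — endpoints in different components.
Edges rejected before the tree was complete: 1.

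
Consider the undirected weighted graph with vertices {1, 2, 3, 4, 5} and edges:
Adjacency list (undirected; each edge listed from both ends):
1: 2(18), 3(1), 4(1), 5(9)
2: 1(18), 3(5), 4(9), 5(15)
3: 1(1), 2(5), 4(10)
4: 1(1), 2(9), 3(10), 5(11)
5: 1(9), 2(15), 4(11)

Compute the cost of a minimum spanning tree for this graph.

16

Grow the tree from 4 using Prim:
Step 1: frontier [1—4 1, 2—4 9, 3—4 10, 4—5 11] → take 1—4 (1); add 1.
Step 2: frontier [1—3 1, 1—5 9, 1—2 18, 2—4 9, 3—4 10, 4—5 11] → take 1—3 (1); add 3.
Step 3: frontier [1—5 9, 1—2 18, 2—3 5, 2—4 9, 4—5 11] → take 2—3 (5); add 2.
Step 4: frontier [1—5 9, 2—5 15, 4—5 11] → take 1—5 (9); add 5.
MST edges: 1—4, 1—3, 2—3, 1—5; total weight 1+1+5+9 = 16.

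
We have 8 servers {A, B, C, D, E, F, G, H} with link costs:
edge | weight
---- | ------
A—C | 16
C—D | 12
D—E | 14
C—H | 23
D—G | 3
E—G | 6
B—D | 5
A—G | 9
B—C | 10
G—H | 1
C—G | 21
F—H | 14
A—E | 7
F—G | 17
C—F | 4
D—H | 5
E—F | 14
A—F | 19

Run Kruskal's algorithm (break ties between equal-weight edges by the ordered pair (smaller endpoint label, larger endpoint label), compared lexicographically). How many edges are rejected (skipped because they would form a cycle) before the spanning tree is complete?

Sort edges by weight, then run Kruskal:
G—H (1): add — endpoints in different components.
D—G (3): add — endpoints in different components.
C—F (4): add — endpoints in different components.
B—D (5): add — endpoints in different components.
D—H (5): skip — D and H already connected.
E—G (6): add — endpoints in different components.
A—E (7): add — endpoints in different components.
A—G (9): skip — A and G already connected.
B—C (10): add — endpoints in different components.
Edges rejected before the tree was complete: 2.

2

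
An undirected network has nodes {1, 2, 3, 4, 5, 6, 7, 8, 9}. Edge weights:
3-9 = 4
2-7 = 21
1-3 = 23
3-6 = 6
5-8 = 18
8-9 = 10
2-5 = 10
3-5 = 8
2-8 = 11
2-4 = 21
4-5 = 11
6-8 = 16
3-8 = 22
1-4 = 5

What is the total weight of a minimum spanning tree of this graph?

75

Prim's algorithm from 4:
Step 1: cheapest edge leaving the tree is 1-4 (5); add 1.
Step 2: cheapest edge leaving the tree is 4-5 (11); add 5.
Step 3: cheapest edge leaving the tree is 3-5 (8); add 3.
Step 4: cheapest edge leaving the tree is 3-9 (4); add 9.
Step 5: cheapest edge leaving the tree is 3-6 (6); add 6.
Step 6: cheapest edge leaving the tree is 2-5 (10); add 2.
Step 7: cheapest edge leaving the tree is 8-9 (10); add 8.
Step 8: cheapest edge leaving the tree is 2-7 (21); add 7.
MST edges: 1-4, 4-5, 3-5, 3-9, 3-6, 2-5, 8-9, 2-7; total weight 5+11+8+4+6+10+10+21 = 75.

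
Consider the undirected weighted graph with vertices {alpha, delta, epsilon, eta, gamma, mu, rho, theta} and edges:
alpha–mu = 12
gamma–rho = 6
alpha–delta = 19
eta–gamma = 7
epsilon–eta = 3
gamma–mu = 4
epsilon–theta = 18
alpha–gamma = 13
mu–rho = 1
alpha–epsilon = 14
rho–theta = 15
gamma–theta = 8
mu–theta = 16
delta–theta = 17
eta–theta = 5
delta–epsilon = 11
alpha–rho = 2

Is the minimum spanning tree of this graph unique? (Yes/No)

Yes

Kruskal's algorithm — process edges by increasing weight (ties by edge label):
mu–rho (1): add — endpoints in different components.
alpha–rho (2): add — endpoints in different components.
epsilon–eta (3): add — endpoints in different components.
gamma–mu (4): add — endpoints in different components.
eta–theta (5): add — endpoints in different components.
gamma–rho (6): skip — gamma and rho already connected.
eta–gamma (7): add — endpoints in different components.
gamma–theta (8): skip — gamma and theta already connected.
delta–epsilon (11): add — endpoints in different components.
Every non-tree edge has weight strictly greater than the heaviest edge on the tree path between its endpoints, so the MST is unique.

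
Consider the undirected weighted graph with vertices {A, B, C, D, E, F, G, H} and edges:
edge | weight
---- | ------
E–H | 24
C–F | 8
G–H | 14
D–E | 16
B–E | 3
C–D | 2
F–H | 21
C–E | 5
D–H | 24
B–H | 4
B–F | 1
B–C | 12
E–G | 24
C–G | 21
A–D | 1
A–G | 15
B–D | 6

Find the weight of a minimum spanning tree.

30

Prim's algorithm from G:
Step 1: cheapest edge leaving the tree is G–H (14); add H.
Step 2: cheapest edge leaving the tree is B–H (4); add B.
Step 3: cheapest edge leaving the tree is B–F (1); add F.
Step 4: cheapest edge leaving the tree is B–E (3); add E.
Step 5: cheapest edge leaving the tree is C–E (5); add C.
Step 6: cheapest edge leaving the tree is C–D (2); add D.
Step 7: cheapest edge leaving the tree is A–D (1); add A.
MST edges: G–H, B–H, B–F, B–E, C–E, C–D, A–D; total weight 14+4+1+3+5+2+1 = 30.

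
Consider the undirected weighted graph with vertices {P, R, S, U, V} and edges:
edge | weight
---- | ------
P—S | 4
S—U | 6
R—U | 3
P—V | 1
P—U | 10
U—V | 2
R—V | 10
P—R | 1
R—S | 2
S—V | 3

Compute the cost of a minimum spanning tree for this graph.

Grow the tree from P using Prim:
Step 1: cheapest edge leaving the tree is P—R (1); add R.
Step 2: cheapest edge leaving the tree is P—V (1); add V.
Step 3: cheapest edge leaving the tree is R—S (2); add S.
Step 4: cheapest edge leaving the tree is U—V (2); add U.
MST edges: P—R, P—V, R—S, U—V; total weight 1+1+2+2 = 6.

6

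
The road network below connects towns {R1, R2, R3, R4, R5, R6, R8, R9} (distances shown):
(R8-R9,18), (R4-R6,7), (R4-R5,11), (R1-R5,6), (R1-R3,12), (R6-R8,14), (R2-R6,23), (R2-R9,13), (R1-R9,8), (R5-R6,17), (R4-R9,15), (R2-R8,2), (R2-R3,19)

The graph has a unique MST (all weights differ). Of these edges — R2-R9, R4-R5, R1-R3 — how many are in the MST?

Sort edges by weight, then run Kruskal:
R2-R8 (2): add — endpoints in different components.
R1-R5 (6): add — endpoints in different components.
R4-R6 (7): add — endpoints in different components.
R1-R9 (8): add — endpoints in different components.
R4-R5 (11): add — endpoints in different components.
R1-R3 (12): add — endpoints in different components.
R2-R9 (13): add — endpoints in different components.
MST edge set: {R2-R8, R1-R5, R4-R6, R1-R9, R4-R5, R1-R3, R2-R9}.
Of the listed edges, {R2-R9, R4-R5, R1-R3} are in the MST → 3.

3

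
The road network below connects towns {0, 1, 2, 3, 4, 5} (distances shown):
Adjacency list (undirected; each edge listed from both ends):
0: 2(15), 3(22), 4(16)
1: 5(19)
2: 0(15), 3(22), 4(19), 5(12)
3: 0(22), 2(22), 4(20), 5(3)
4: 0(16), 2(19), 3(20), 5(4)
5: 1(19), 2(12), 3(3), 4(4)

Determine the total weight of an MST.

53

Kruskal: consider edges lightest-first.
3 5 (3): add — endpoints in different components.
4 5 (4): add — endpoints in different components.
2 5 (12): add — endpoints in different components.
0 2 (15): add — endpoints in different components.
0 4 (16): skip — 0 and 4 already connected.
1 5 (19): add — endpoints in different components.
MST edges: 3 5, 4 5, 2 5, 0 2, 1 5; total weight 3+4+12+15+19 = 53.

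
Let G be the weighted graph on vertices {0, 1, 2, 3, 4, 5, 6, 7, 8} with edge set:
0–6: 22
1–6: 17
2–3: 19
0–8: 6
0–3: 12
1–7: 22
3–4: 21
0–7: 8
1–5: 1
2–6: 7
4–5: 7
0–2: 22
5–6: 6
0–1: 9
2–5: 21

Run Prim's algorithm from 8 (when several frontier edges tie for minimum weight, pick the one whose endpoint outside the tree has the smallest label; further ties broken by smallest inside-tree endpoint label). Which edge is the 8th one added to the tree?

0-3

Prim's algorithm from 8:
Step 1: cheapest edge leaving the tree is 0–8 (6); add 0.
Step 2: cheapest edge leaving the tree is 0–7 (8); add 7.
Step 3: cheapest edge leaving the tree is 0–1 (9); add 1.
Step 4: cheapest edge leaving the tree is 1–5 (1); add 5.
Step 5: cheapest edge leaving the tree is 5–6 (6); add 6.
Step 6: cheapest edge leaving the tree is 2–6 (7); add 2.
Step 7: cheapest edge leaving the tree is 4–5 (7); add 4.
Step 8: cheapest edge leaving the tree is 0–3 (12); add 3.
The 8th edge added is 0–3.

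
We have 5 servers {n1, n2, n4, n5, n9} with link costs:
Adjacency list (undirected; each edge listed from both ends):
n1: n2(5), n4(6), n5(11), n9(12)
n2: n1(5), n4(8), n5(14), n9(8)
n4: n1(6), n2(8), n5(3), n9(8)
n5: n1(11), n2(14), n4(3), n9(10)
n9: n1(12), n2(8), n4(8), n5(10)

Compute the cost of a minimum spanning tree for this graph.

22

Sort edges by weight, then run Kruskal:
n4 n5 (3): add — endpoints in different components.
n1 n2 (5): add — endpoints in different components.
n1 n4 (6): add — endpoints in different components.
n2 n4 (8): skip — n4 and n2 already connected.
n2 n9 (8): add — endpoints in different components.
MST edges: n4 n5, n1 n2, n1 n4, n2 n9; total weight 3+5+6+8 = 22.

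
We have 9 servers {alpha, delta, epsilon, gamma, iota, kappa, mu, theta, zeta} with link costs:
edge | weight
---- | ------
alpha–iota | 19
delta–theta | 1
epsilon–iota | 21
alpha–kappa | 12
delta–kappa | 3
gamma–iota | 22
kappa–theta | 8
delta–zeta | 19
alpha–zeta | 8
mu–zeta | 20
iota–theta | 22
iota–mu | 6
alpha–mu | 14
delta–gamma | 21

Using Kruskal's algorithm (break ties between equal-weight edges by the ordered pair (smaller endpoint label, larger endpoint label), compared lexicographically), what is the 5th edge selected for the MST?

alpha-kappa

Kruskal's algorithm — process edges by increasing weight (ties by edge label):
delta–theta (1): add — endpoints in different components.
delta–kappa (3): add — endpoints in different components.
iota–mu (6): add — endpoints in different components.
alpha–zeta (8): add — endpoints in different components.
kappa–theta (8): skip — theta and kappa already connected.
alpha–kappa (12): add — endpoints in different components.
alpha–mu (14): add — endpoints in different components.
alpha–iota (19): skip — alpha and iota already connected.
delta–zeta (19): skip — zeta and delta already connected.
mu–zeta (20): skip — zeta and mu already connected.
delta–gamma (21): add — endpoints in different components.
epsilon–iota (21): add — endpoints in different components.
The 5th edge added is alpha–kappa.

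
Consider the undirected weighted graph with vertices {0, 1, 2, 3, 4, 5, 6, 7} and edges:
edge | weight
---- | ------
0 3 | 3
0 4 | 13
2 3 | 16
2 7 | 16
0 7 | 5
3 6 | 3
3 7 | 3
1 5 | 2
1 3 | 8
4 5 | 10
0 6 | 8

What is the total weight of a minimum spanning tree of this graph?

Grow the tree from 5 using Prim:
Step 1: cheapest edge leaving the tree is 1 5 (2); add 1.
Step 2: cheapest edge leaving the tree is 1 3 (8); add 3.
Step 3: cheapest edge leaving the tree is 0 3 (3); add 0.
Step 4: cheapest edge leaving the tree is 3 6 (3); add 6.
Step 5: cheapest edge leaving the tree is 3 7 (3); add 7.
Step 6: cheapest edge leaving the tree is 4 5 (10); add 4.
Step 7: cheapest edge leaving the tree is 2 3 (16); add 2.
MST edges: 1 5, 1 3, 0 3, 3 6, 3 7, 4 5, 2 3; total weight 2+8+3+3+3+10+16 = 45.

45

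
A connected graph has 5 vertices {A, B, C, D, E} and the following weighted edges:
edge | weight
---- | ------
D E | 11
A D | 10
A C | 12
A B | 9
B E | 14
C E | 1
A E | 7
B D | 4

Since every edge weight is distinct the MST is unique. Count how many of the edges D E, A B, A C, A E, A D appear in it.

Sort edges by weight, then run Kruskal:
C E (1): add. Components now {A} {B} {C,E} {D}
B D (4): add. Components now {A} {B,D} {C,E}
A E (7): add. Components now {A,C,E} {B,D}
A B (9): add. Components now {A,B,C,D,E}
MST edge set: {C E, B D, A E, A B}.
Of the listed edges, {A B, A E} are in the MST → 2.

2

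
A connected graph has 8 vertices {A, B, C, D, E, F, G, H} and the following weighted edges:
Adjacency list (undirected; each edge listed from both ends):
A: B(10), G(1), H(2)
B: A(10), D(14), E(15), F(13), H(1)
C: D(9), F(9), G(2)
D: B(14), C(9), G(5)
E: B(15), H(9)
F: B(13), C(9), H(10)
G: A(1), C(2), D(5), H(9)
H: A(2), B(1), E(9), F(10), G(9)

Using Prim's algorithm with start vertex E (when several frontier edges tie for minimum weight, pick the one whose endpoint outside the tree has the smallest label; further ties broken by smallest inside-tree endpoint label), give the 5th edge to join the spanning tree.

C-G

Prim's algorithm from E:
Step 1: cheapest edge leaving the tree is E—H (9); add H.
Step 2: cheapest edge leaving the tree is B—H (1); add B.
Step 3: cheapest edge leaving the tree is A—H (2); add A.
Step 4: cheapest edge leaving the tree is A—G (1); add G.
Step 5: cheapest edge leaving the tree is C—G (2); add C.
Step 6: cheapest edge leaving the tree is D—G (5); add D.
Step 7: cheapest edge leaving the tree is C—F (9); add F.
The 5th edge added is C—G.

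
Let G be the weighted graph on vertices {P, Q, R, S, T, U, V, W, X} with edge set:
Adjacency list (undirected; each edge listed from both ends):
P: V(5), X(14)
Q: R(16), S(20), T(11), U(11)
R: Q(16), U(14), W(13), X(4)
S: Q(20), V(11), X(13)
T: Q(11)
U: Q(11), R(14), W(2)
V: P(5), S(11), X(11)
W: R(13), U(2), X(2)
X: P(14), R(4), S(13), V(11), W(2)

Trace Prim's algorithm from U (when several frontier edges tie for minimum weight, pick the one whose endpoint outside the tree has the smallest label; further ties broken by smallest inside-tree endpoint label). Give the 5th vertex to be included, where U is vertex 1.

Q

Grow the tree from U using Prim:
Step 1: cheapest edge leaving the tree is U—W (2); add W.
Step 2: cheapest edge leaving the tree is W—X (2); add X.
Step 3: cheapest edge leaving the tree is R—X (4); add R.
Step 4: cheapest edge leaving the tree is Q—U (11); add Q.
Step 5: cheapest edge leaving the tree is Q—T (11); add T.
Step 6: cheapest edge leaving the tree is V—X (11); add V.
Step 7: cheapest edge leaving the tree is P—V (5); add P.
Step 8: cheapest edge leaving the tree is S—V (11); add S.
Vertex order: U, W, X, R, Q, T, V, P, S. The 5th vertex is Q.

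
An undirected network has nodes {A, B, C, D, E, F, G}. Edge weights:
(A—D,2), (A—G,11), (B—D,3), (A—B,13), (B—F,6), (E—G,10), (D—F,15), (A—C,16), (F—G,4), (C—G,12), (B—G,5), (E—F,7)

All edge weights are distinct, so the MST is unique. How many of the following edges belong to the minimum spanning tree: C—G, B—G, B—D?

Kruskal's algorithm — process edges by increasing weight (ties by edge label):
A—D (2): add. Components now {A,D} {B} {C} {E} {F} {G}
B—D (3): add. Components now {A,B,D} {C} {E} {F} {G}
F—G (4): add. Components now {A,B,D} {C} {E} {F,G}
B—G (5): add. Components now {A,B,D,F,G} {C} {E}
B—F (6): skip — B and F already connected.
E—F (7): add. Components now {A,B,D,E,F,G} {C}
E—G (10): skip — E and G already connected.
A—G (11): skip — A and G already connected.
C—G (12): add. Components now {A,B,C,D,E,F,G}
MST edge set: {A—D, B—D, F—G, B—G, E—F, C—G}.
Of the listed edges, {C—G, B—G, B—D} are in the MST → 3.

3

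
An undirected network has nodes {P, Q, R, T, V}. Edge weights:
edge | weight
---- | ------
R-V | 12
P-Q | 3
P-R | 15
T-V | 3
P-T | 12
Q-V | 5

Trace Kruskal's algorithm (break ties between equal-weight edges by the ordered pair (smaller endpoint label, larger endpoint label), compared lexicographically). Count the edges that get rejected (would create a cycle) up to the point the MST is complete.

Kruskal's algorithm — process edges by increasing weight (ties by edge label):
P-Q (3): add — endpoints in different components.
T-V (3): add — endpoints in different components.
Q-V (5): add — endpoints in different components.
P-T (12): skip — P and T already connected.
R-V (12): add — endpoints in different components.
Edges rejected before the tree was complete: 1.

1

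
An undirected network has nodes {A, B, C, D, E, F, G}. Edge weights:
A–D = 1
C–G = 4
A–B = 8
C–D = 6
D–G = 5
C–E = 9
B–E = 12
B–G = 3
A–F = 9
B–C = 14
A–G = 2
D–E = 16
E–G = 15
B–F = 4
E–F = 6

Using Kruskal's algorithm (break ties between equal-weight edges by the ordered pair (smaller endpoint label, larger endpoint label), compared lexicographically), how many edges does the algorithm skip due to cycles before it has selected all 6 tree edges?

2

Sort edges by weight, then run Kruskal:
A–D (1): add. Components now {A,D} {B} {C} {E} {F} {G}
A–G (2): add. Components now {A,D,G} {B} {C} {E} {F}
B–G (3): add. Components now {A,B,D,G} {C} {E} {F}
B–F (4): add. Components now {A,B,D,F,G} {C} {E}
C–G (4): add. Components now {A,B,C,D,F,G} {E}
D–G (5): skip — D and G already connected.
C–D (6): skip — C and D already connected.
E–F (6): add. Components now {A,B,C,D,E,F,G}
Edges rejected before the tree was complete: 2.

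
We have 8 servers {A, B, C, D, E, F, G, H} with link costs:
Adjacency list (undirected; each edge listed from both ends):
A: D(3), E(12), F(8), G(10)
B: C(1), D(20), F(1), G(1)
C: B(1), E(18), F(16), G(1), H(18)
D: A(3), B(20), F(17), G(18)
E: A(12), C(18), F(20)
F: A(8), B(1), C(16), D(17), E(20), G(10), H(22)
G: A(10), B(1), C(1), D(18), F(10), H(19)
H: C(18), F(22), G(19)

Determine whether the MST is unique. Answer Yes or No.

Kruskal's algorithm — process edges by increasing weight (ties by edge label):
B C (1): add — endpoints in different components.
B F (1): add — endpoints in different components.
B G (1): add — endpoints in different components.
C G (1): skip — C and G already connected.
A D (3): add — endpoints in different components.
A F (8): add — endpoints in different components.
A G (10): skip — A and G already connected.
F G (10): skip — F and G already connected.
A E (12): add — endpoints in different components.
C F (16): skip — C and F already connected.
D F (17): skip — D and F already connected.
C E (18): skip — C and E already connected.
C H (18): add — endpoints in different components.
Non-tree edge C G has weight 1, equal to the heaviest edge on its tree cycle — swapping gives another MST of the same weight. Not unique.

No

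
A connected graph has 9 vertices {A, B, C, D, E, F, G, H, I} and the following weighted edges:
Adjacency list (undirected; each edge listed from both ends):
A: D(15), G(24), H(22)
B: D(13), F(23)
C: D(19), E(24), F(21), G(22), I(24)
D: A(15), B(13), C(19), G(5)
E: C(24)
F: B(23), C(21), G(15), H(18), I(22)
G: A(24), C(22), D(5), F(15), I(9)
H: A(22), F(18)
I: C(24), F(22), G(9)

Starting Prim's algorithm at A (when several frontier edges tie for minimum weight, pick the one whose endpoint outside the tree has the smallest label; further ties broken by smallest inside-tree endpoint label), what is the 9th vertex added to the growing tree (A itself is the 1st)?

Grow the tree from A using Prim:
Step 1: cheapest edge leaving the tree is A–D (15); add D.
Step 2: cheapest edge leaving the tree is D–G (5); add G.
Step 3: cheapest edge leaving the tree is G–I (9); add I.
Step 4: cheapest edge leaving the tree is B–D (13); add B.
Step 5: cheapest edge leaving the tree is F–G (15); add F.
Step 6: cheapest edge leaving the tree is F–H (18); add H.
Step 7: cheapest edge leaving the tree is C–D (19); add C.
Step 8: cheapest edge leaving the tree is C–E (24); add E.
Vertex order: A, D, G, I, B, F, H, C, E. The 9th vertex is E.

E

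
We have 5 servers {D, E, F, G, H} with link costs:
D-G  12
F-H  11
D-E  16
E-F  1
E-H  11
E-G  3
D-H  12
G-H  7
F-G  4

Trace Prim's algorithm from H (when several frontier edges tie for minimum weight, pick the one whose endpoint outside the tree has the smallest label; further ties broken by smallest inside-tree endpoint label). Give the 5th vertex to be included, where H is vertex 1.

Prim's algorithm from H:
Step 1: frontier [G-H 7, E-H 11, F-H 11, D-H 12] → take G-H (7); add G.
Step 2: frontier [E-G 3, F-G 4, D-G 12, E-H 11, F-H 11, D-H 12] → take E-G (3); add E.
Step 3: frontier [E-F 1, D-E 16, F-G 4, D-G 12, F-H 11, D-H 12] → take E-F (1); add F.
Step 4: frontier [D-E 16, D-G 12, D-H 12] → take D-G (12); add D.
Vertex order: H, G, E, F, D. The 5th vertex is D.

D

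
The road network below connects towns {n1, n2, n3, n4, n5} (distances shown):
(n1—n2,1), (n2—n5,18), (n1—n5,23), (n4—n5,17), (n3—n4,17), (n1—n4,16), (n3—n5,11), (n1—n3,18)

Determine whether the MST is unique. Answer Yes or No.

Sort edges by weight, then run Kruskal:
n1—n2 (1): add — endpoints in different components.
n3—n5 (11): add — endpoints in different components.
n1—n4 (16): add — endpoints in different components.
n3—n4 (17): add — endpoints in different components.
Non-tree edge n4—n5 has weight 17, equal to the heaviest edge on its tree cycle — swapping gives another MST of the same weight. Not unique.

No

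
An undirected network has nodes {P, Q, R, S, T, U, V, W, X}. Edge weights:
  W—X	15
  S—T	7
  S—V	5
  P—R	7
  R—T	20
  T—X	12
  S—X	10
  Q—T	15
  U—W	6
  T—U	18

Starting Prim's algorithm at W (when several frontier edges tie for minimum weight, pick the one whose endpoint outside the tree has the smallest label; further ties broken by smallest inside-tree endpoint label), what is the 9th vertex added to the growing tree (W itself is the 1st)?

P

Prim's algorithm from W:
Step 1: frontier [U—W 6, W—X 15] → take U—W (6); add U.
Step 2: frontier [T—U 18, W—X 15] → take W—X (15); add X.
Step 3: frontier [T—U 18, S—X 10, T—X 12] → take S—X (10); add S.
Step 4: frontier [S—V 5, S—T 7, T—U 18, T—X 12] → take S—V (5); add V.
Step 5: frontier [S—T 7, T—U 18, T—X 12] → take S—T (7); add T.
Step 6: frontier [Q—T 15, R—T 20] → take Q—T (15); add Q.
Step 7: frontier [R—T 20] → take R—T (20); add R.
Step 8: frontier [P—R 7] → take P—R (7); add P.
Vertex order: W, U, X, S, V, T, Q, R, P. The 9th vertex is P.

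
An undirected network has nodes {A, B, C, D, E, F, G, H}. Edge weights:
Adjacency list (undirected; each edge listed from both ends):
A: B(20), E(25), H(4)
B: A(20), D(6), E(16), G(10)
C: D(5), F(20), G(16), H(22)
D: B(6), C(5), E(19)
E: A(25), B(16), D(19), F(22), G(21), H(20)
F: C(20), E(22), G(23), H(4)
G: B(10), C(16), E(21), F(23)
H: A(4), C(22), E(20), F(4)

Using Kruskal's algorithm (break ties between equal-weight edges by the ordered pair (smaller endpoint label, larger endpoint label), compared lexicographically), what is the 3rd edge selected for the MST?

C-D

Kruskal's algorithm — process edges by increasing weight (ties by edge label):
A-H (4): add — endpoints in different components.
F-H (4): add — endpoints in different components.
C-D (5): add — endpoints in different components.
B-D (6): add — endpoints in different components.
B-G (10): add — endpoints in different components.
B-E (16): add — endpoints in different components.
C-G (16): skip — C and G already connected.
D-E (19): skip — D and E already connected.
A-B (20): add — endpoints in different components.
The 3rd edge added is C-D.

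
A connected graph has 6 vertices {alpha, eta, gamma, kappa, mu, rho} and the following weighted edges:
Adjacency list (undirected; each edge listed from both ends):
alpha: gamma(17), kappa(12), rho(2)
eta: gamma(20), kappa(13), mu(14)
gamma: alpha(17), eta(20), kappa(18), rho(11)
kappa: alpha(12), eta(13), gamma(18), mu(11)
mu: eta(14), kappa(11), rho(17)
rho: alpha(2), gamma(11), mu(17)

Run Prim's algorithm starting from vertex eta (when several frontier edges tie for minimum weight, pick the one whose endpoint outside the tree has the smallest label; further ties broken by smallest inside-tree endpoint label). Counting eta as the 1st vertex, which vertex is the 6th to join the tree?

Prim, starting at eta.
Step 1: cheapest edge leaving the tree is eta–kappa (13); add kappa.
Step 2: cheapest edge leaving the tree is kappa–mu (11); add mu.
Step 3: cheapest edge leaving the tree is alpha–kappa (12); add alpha.
Step 4: cheapest edge leaving the tree is alpha–rho (2); add rho.
Step 5: cheapest edge leaving the tree is gamma–rho (11); add gamma.
Vertex order: eta, kappa, mu, alpha, rho, gamma. The 6th vertex is gamma.

gamma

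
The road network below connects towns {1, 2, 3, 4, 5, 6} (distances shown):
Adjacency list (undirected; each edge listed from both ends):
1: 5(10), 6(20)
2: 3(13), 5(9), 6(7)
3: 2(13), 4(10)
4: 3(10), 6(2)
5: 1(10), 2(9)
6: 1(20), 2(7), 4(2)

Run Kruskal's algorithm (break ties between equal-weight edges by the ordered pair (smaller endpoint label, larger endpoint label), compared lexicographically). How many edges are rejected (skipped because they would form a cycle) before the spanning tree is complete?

Kruskal: consider edges lightest-first.
4–6 (2): add — endpoints in different components.
2–6 (7): add — endpoints in different components.
2–5 (9): add — endpoints in different components.
1–5 (10): add — endpoints in different components.
3–4 (10): add — endpoints in different components.
Edges rejected before the tree was complete: 0.

0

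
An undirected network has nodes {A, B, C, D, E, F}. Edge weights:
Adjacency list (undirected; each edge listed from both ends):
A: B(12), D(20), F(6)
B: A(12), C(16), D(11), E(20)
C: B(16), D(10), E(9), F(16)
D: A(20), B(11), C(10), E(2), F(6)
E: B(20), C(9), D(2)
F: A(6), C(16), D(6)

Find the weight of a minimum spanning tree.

34

Prim, starting at D.
Step 1: frontier [D—E 2, D—F 6, C—D 10, B—D 11, A—D 20] → take D—E (2); add E.
Step 2: frontier [D—F 6, C—D 10, B—D 11, A—D 20, C—E 9, B—E 20] → take D—F (6); add F.
Step 3: frontier [C—D 10, B—D 11, A—D 20, C—E 9, B—E 20, A—F 6, C—F 16] → take A—F (6); add A.
Step 4: frontier [A—B 12, C—D 10, B—D 11, C—E 9, B—E 20, C—F 16] → take C—E (9); add C.
Step 5: frontier [A—B 12, B—C 16, B—D 11, B—E 20] → take B—D (11); add B.
MST edges: D—E, D—F, A—F, C—E, B—D; total weight 2+6+6+9+11 = 34.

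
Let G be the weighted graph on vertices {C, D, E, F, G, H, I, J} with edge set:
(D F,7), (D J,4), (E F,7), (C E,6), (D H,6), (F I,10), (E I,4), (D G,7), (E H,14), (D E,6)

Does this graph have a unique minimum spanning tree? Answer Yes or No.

Sort edges by weight, then run Kruskal:
D J (4): add — endpoints in different components.
E I (4): add — endpoints in different components.
C E (6): add — endpoints in different components.
D E (6): add — endpoints in different components.
D H (6): add — endpoints in different components.
D F (7): add — endpoints in different components.
D G (7): add — endpoints in different components.
Non-tree edge E F has weight 7, equal to the heaviest edge on its tree cycle — swapping gives another MST of the same weight. Not unique.

No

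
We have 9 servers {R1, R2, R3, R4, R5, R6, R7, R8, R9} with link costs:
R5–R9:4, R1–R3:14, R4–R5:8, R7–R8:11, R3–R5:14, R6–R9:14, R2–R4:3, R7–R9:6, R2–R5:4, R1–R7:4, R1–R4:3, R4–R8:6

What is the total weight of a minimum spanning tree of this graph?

Prim's algorithm from R1:
Step 1: cheapest edge leaving the tree is R1–R4 (3); add R4.
Step 2: cheapest edge leaving the tree is R2–R4 (3); add R2.
Step 3: cheapest edge leaving the tree is R2–R5 (4); add R5.
Step 4: cheapest edge leaving the tree is R1–R7 (4); add R7.
Step 5: cheapest edge leaving the tree is R5–R9 (4); add R9.
Step 6: cheapest edge leaving the tree is R4–R8 (6); add R8.
Step 7: cheapest edge leaving the tree is R1–R3 (14); add R3.
Step 8: cheapest edge leaving the tree is R6–R9 (14); add R6.
MST edges: R1–R4, R2–R4, R2–R5, R1–R7, R5–R9, R4–R8, R1–R3, R6–R9; total weight 3+3+4+4+4+6+14+14 = 52.

52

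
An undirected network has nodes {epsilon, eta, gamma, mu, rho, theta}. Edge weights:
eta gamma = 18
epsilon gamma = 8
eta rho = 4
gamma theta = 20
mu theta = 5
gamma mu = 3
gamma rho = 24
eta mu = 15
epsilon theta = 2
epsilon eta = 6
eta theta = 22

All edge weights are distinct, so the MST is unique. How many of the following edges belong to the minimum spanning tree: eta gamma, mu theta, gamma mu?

2

Kruskal: consider edges lightest-first.
epsilon theta (2): add — endpoints in different components.
gamma mu (3): add — endpoints in different components.
eta rho (4): add — endpoints in different components.
mu theta (5): add — endpoints in different components.
epsilon eta (6): add — endpoints in different components.
MST edge set: {epsilon theta, gamma mu, eta rho, mu theta, epsilon eta}.
Of the listed edges, {mu theta, gamma mu} are in the MST → 2.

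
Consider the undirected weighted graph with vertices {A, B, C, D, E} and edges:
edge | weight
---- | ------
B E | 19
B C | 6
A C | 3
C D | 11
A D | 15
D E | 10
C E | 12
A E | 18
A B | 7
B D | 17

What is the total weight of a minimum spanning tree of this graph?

Prim's algorithm from A:
Step 1: cheapest edge leaving the tree is A C (3); add C.
Step 2: cheapest edge leaving the tree is B C (6); add B.
Step 3: cheapest edge leaving the tree is C D (11); add D.
Step 4: cheapest edge leaving the tree is D E (10); add E.
MST edges: A C, B C, C D, D E; total weight 3+6+11+10 = 30.

30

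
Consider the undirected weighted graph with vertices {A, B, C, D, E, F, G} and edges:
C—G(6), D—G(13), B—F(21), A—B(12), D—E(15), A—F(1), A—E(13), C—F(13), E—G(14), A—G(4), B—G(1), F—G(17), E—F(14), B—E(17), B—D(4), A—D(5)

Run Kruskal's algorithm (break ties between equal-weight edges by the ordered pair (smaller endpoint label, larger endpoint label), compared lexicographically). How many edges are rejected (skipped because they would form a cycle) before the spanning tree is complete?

Sort edges by weight, then run Kruskal:
A—F (1): add — endpoints in different components.
B—G (1): add — endpoints in different components.
A—G (4): add — endpoints in different components.
B—D (4): add — endpoints in different components.
A—D (5): skip — A and D already connected.
C—G (6): add — endpoints in different components.
A—B (12): skip — A and B already connected.
A—E (13): add — endpoints in different components.
Edges rejected before the tree was complete: 2.

2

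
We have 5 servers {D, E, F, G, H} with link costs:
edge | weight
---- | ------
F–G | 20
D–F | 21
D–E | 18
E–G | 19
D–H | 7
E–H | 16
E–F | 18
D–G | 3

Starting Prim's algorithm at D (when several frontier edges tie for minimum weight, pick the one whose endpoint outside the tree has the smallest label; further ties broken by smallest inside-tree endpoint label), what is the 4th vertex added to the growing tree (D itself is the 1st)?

Prim's algorithm from D:
Step 1: frontier [D–G 3, D–H 7, D–E 18, D–F 21] → take D–G (3); add G.
Step 2: frontier [D–H 7, D–E 18, D–F 21, E–G 19, F–G 20] → take D–H (7); add H.
Step 3: frontier [D–E 18, D–F 21, E–G 19, F–G 20, E–H 16] → take E–H (16); add E.
Step 4: frontier [D–F 21, E–F 18, F–G 20] → take E–F (18); add F.
Vertex order: D, G, H, E, F. The 4th vertex is E.

E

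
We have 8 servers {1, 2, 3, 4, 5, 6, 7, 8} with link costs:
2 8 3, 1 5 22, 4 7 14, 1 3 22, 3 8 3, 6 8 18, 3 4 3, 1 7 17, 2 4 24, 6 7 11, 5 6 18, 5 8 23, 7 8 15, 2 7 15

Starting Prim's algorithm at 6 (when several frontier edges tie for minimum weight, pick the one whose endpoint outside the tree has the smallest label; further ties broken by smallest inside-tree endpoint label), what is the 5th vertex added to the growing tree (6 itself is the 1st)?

Prim's algorithm from 6:
Step 1: frontier [6 7 11, 5 6 18, 6 8 18] → take 6 7 (11); add 7.
Step 2: frontier [5 6 18, 6 8 18, 4 7 14, 2 7 15, 7 8 15, 1 7 17] → take 4 7 (14); add 4.
Step 3: frontier [3 4 3, 2 4 24, 5 6 18, 6 8 18, 2 7 15, 7 8 15, 1 7 17] → take 3 4 (3); add 3.
Step 4: frontier [3 8 3, 1 3 22, 2 4 24, 5 6 18, 6 8 18, 2 7 15, 7 8 15, 1 7 17] → take 3 8 (3); add 8.
Step 5: frontier [1 3 22, 2 4 24, 5 6 18, 2 7 15, 1 7 17, 2 8 3, 5 8 23] → take 2 8 (3); add 2.
Step 6: frontier [1 3 22, 5 6 18, 1 7 17, 5 8 23] → take 1 7 (17); add 1.
Step 7: frontier [1 5 22, 5 6 18, 5 8 23] → take 5 6 (18); add 5.
Vertex order: 6, 7, 4, 3, 8, 2, 1, 5. The 5th vertex is 8.

8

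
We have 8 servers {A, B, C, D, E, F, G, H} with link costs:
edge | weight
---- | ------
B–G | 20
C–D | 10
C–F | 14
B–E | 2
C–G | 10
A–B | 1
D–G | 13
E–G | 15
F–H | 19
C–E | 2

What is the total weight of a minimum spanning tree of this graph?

58

Sort edges by weight, then run Kruskal:
A–B (1): add — endpoints in different components.
B–E (2): add — endpoints in different components.
C–E (2): add — endpoints in different components.
C–D (10): add — endpoints in different components.
C–G (10): add — endpoints in different components.
D–G (13): skip — D and G already connected.
C–F (14): add — endpoints in different components.
E–G (15): skip — E and G already connected.
F–H (19): add — endpoints in different components.
MST edges: A–B, B–E, C–E, C–D, C–G, C–F, F–H; total weight 1+2+2+10+10+14+19 = 58.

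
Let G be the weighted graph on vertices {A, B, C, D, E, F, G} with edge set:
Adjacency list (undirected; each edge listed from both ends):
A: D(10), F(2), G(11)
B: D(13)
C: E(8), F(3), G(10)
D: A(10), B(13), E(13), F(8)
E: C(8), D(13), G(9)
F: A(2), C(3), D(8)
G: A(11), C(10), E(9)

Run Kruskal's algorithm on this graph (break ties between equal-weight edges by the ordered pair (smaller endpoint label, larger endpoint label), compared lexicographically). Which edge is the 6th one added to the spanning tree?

B-D

Kruskal's algorithm — process edges by increasing weight (ties by edge label):
A—F (2): add — endpoints in different components.
C—F (3): add — endpoints in different components.
C—E (8): add — endpoints in different components.
D—F (8): add — endpoints in different components.
E—G (9): add — endpoints in different components.
A—D (10): skip — A and D already connected.
C—G (10): skip — C and G already connected.
A—G (11): skip — A and G already connected.
B—D (13): add — endpoints in different components.
The 6th edge added is B—D.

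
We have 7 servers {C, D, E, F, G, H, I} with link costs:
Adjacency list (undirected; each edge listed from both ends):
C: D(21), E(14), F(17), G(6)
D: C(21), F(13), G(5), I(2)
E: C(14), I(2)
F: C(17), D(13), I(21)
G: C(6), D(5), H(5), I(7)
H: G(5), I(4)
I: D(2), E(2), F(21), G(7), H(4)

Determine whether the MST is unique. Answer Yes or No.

Kruskal: consider edges lightest-first.
D–I (2): add — endpoints in different components.
E–I (2): add — endpoints in different components.
H–I (4): add — endpoints in different components.
D–G (5): add — endpoints in different components.
G–H (5): skip — G and H already connected.
C–G (6): add — endpoints in different components.
G–I (7): skip — G and I already connected.
D–F (13): add — endpoints in different components.
Non-tree edge G–H has weight 5, equal to the heaviest edge on its tree cycle — swapping gives another MST of the same weight. Not unique.

No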